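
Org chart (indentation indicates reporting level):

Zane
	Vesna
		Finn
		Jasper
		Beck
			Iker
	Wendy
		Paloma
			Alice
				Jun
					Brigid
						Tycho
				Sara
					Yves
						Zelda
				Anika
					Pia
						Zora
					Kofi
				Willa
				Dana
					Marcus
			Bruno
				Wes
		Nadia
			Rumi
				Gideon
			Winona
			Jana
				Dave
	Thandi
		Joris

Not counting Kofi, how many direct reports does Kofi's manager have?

Kofi reports to Anika. Anika's other direct reports are Pia — 1 peer.

1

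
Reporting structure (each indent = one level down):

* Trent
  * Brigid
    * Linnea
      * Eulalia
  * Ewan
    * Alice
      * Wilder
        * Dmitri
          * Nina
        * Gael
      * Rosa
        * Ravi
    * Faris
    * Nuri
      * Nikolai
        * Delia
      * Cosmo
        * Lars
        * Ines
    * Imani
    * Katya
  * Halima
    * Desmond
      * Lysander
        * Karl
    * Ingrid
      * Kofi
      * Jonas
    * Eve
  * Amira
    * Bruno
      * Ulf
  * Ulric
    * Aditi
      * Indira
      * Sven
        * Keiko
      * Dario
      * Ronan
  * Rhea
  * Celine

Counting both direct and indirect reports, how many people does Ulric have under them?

Ulric directly manages Aditi. Under Aditi: Ronan, Dario, Sven, Keiko, Indira (5). That's 6 in total.

6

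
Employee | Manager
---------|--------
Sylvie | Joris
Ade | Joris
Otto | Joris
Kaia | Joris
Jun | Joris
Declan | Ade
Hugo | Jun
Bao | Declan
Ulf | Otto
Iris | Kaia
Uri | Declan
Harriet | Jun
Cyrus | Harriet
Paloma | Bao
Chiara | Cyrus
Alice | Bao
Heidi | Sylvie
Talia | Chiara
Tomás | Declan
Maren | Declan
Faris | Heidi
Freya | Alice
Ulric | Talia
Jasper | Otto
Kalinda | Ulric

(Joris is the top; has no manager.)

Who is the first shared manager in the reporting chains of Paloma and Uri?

Declan

Paloma's chain of managers is Bao, Declan, Ade, Joris. Uri's chain of managers is Declan, Ade, Joris. The first manager that appears in both chains is Declan.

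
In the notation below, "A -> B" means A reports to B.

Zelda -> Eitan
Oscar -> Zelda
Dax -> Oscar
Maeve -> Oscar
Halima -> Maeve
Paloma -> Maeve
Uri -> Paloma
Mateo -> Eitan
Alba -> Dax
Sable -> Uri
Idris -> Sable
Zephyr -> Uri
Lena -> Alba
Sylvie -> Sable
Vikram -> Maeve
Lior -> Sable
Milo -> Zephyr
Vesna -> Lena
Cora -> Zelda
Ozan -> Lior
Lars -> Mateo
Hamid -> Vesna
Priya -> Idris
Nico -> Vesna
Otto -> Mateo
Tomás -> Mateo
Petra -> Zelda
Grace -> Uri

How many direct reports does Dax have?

Dax directly manages Alba. That is 1 direct report.

1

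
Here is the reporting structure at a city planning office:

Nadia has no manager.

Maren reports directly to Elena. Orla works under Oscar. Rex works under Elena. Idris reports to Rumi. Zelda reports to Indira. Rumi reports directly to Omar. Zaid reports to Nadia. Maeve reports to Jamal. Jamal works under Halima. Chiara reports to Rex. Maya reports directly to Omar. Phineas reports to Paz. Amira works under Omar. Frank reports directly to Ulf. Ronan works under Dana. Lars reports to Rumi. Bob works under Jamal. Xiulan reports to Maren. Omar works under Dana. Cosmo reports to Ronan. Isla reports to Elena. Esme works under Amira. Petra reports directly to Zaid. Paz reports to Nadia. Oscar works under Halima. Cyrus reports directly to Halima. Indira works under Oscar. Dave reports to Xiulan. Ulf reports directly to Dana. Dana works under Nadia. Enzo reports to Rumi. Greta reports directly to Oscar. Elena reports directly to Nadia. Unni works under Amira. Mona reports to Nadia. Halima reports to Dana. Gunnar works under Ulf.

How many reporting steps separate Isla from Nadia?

Chain from Isla up to Nadia: Isla → Elena → Nadia. That is 2 steps up, so Isla is 2 levels below Nadia.

2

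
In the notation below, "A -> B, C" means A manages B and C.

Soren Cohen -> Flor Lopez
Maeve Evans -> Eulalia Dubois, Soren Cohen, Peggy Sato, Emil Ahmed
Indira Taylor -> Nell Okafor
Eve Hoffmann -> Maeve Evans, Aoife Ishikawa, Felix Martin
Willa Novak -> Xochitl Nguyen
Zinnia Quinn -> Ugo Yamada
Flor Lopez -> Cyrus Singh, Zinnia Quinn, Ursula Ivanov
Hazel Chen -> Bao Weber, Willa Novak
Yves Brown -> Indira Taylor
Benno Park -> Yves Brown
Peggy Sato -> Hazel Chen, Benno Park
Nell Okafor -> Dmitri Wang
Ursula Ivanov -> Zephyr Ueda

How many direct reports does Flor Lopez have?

3

Flor Lopez directly manages Cyrus Singh, Zinnia Quinn, Ursula Ivanov. That is 3 direct reports.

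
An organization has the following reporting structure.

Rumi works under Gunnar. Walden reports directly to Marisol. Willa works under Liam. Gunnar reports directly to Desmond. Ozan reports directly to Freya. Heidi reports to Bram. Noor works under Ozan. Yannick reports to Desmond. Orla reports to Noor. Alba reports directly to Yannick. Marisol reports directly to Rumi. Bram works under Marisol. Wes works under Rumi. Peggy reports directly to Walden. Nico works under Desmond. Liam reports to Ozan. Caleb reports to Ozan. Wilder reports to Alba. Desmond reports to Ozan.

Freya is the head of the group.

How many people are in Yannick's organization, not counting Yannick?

Yannick directly manages Alba. Under Alba: Wilder (1). That's 2 in total.

2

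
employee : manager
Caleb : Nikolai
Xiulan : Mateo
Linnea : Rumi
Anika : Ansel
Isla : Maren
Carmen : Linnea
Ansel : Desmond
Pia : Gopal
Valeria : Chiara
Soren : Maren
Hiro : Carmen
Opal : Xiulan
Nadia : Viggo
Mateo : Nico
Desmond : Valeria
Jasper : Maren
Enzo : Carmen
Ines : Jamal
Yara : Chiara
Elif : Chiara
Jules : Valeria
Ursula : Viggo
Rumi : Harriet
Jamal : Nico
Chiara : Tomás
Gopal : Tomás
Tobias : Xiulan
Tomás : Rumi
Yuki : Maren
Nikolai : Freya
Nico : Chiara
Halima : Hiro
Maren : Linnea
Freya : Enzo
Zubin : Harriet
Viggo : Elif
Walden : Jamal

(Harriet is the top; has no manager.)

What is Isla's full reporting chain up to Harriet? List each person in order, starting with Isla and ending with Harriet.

Isla -> Maren -> Linnea -> Rumi -> Harriet

Isla reports to Maren. Maren reports to Linnea. Linnea reports to Rumi. Rumi reports to Harriet. Harriet is at the top.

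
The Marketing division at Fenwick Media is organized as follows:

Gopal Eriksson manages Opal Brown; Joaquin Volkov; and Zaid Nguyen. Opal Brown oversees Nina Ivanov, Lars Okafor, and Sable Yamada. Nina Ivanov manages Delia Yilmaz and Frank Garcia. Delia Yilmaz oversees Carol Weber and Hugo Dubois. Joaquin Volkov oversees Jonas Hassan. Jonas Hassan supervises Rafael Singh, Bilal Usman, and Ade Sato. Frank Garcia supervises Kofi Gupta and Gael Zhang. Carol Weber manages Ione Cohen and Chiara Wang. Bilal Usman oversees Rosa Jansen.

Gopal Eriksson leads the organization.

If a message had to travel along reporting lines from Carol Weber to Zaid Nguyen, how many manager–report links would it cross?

5

Carol Weber is 4 levels below Gopal Eriksson, and Zaid Nguyen is 1 level below Gopal Eriksson (their lowest common manager). The shortest path runs up from Carol Weber to Gopal Eriksson and back down to Zaid Nguyen: 4 + 1 = 5 links.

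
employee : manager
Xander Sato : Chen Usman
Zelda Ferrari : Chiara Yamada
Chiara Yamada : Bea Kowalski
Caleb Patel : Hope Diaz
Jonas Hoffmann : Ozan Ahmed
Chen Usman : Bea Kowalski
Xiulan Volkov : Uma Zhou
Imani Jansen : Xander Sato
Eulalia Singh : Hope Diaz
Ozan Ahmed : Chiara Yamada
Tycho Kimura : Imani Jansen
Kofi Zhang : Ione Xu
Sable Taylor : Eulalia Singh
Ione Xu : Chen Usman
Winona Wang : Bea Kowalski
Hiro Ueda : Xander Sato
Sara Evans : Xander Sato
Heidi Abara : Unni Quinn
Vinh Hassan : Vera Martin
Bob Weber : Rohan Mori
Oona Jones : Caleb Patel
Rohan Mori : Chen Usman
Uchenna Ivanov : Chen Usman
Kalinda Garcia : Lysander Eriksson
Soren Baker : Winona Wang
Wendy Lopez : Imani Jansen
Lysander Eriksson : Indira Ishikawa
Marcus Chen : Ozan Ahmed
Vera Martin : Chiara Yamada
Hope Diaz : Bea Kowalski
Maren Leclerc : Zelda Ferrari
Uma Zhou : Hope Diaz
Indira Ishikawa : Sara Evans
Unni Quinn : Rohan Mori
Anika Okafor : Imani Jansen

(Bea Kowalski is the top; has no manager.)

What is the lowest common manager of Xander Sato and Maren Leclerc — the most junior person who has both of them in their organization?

Bea Kowalski

Xander Sato's chain of managers is Chen Usman, Bea Kowalski. Maren Leclerc's chain of managers is Zelda Ferrari, Chiara Yamada, Bea Kowalski. The first manager that appears in both chains is Bea Kowalski.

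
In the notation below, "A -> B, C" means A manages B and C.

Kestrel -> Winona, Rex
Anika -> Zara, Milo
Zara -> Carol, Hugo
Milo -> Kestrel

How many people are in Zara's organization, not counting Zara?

2

Zara directly manages Carol, Hugo. Carol has no reports. Hugo has no reports. So Zara's organization is 2 direct reports plus everyone under them: 1 + 1 = 2.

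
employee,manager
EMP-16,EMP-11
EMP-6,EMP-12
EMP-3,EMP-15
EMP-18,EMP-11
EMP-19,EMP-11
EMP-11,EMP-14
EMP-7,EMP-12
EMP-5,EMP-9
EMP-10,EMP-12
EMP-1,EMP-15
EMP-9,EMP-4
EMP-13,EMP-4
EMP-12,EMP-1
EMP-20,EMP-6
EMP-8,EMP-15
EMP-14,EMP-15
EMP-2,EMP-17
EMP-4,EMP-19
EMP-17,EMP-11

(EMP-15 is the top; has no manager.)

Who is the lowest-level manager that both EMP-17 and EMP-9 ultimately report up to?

EMP-17's chain of managers is EMP-11, EMP-14, EMP-15. EMP-9's chain of managers is EMP-4, EMP-19, EMP-11, EMP-14, EMP-15. The first manager that appears in both chains is EMP-11.

EMP-11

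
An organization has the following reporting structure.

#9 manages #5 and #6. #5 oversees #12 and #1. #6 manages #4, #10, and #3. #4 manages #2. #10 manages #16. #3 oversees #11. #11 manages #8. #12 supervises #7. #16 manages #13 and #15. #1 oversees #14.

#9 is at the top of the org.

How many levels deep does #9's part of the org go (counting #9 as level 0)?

4

The longest chain under #9 runs #9 → #6 → #3 → #11 → #8, which is 4 levels below #9.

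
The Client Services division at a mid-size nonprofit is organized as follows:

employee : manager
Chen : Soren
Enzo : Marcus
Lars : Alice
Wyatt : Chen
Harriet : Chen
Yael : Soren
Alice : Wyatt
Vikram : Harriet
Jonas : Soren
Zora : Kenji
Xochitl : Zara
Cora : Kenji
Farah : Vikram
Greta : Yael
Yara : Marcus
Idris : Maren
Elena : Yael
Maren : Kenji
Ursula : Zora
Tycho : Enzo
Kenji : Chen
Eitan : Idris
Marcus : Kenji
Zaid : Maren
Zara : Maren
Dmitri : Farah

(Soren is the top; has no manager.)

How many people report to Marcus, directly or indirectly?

3

Marcus directly manages Yara, Enzo. Yara has no reports. Under Enzo: Tycho (1). So Marcus's organization is 2 direct reports plus everyone under them: 1 + 2 = 3.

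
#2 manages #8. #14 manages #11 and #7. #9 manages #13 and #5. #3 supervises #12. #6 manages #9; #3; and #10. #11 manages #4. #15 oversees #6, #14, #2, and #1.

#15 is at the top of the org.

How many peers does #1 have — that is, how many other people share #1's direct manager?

#1 reports to #15. #15's other direct reports are #6, #14, #2 — 3 peers.

3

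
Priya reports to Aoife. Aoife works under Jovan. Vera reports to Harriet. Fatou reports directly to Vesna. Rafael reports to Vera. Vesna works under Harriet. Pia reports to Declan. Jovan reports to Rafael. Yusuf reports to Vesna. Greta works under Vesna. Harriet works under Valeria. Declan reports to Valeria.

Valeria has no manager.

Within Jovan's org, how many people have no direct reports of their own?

1

The only person in Jovan's organization with no one reporting to them is Priya. That is 1.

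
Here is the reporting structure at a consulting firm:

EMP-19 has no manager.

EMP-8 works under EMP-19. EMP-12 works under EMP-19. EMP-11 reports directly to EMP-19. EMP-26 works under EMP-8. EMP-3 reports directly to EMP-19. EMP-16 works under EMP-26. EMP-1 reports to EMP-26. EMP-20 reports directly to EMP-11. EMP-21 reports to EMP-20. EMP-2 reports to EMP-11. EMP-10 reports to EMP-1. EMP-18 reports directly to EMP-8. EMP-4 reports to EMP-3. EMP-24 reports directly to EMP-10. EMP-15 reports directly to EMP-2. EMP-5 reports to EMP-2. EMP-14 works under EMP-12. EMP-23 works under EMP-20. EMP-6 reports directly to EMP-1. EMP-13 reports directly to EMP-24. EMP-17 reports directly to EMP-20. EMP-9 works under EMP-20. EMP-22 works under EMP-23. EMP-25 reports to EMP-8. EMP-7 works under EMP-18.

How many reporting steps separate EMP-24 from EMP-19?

5

Chain from EMP-24 up to EMP-19: EMP-24 → EMP-10 → EMP-1 → EMP-26 → EMP-8 → EMP-19. That is 5 steps up, so EMP-24 is 5 levels below EMP-19.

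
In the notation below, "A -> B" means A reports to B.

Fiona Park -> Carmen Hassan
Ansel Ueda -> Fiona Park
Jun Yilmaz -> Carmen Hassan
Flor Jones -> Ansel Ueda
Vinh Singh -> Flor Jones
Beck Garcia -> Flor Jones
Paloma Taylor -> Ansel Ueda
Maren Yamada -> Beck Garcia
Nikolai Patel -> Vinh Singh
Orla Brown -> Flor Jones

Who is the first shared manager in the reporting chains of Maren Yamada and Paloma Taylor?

Ansel Ueda

Maren Yamada's chain of managers is Beck Garcia, Flor Jones, Ansel Ueda, Fiona Park, Carmen Hassan. Paloma Taylor's chain of managers is Ansel Ueda, Fiona Park, Carmen Hassan. The first manager that appears in both chains is Ansel Ueda.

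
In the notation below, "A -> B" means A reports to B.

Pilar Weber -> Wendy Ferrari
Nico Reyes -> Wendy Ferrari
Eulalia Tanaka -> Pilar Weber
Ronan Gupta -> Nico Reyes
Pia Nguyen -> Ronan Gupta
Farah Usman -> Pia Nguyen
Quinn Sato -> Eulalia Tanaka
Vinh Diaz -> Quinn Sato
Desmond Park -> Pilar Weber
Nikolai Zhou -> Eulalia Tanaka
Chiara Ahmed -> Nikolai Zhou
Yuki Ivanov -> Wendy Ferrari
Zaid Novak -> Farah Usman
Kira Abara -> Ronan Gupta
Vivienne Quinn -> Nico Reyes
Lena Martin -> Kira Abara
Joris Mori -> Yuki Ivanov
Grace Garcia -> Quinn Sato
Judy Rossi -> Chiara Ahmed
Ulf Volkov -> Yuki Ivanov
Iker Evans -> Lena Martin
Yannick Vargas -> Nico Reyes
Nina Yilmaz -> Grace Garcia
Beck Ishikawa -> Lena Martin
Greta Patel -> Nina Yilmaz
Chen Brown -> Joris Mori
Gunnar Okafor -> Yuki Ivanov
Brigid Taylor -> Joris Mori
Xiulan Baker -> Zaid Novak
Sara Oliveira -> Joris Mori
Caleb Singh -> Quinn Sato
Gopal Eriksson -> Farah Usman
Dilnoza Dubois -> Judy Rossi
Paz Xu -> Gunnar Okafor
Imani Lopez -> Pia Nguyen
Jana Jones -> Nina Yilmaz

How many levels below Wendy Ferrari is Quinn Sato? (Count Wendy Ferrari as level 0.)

Chain from Quinn Sato up to Wendy Ferrari: Quinn Sato → Eulalia Tanaka → Pilar Weber → Wendy Ferrari. That is 3 steps up, so Quinn Sato is 3 levels below Wendy Ferrari.

3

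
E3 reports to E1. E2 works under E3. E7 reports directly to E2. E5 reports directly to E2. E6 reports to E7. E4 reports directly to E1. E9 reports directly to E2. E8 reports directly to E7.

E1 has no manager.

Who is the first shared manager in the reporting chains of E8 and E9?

E2

E8's chain of managers is E7, E2, E3, E1. E9's chain of managers is E2, E3, E1. The first manager that appears in both chains is E2.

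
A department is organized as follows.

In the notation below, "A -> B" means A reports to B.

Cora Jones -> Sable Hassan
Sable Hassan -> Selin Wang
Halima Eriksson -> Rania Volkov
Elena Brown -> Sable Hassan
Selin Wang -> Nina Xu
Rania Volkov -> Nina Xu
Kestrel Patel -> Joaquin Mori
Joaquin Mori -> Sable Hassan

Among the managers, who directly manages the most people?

Sable Hassan

Direct-report counts: Nina Xu has 2; Selin Wang has 1; Sable Hassan has 3; Joaquin Mori has 1; Rania Volkov has 1. The largest is 3, held by Sable Hassan.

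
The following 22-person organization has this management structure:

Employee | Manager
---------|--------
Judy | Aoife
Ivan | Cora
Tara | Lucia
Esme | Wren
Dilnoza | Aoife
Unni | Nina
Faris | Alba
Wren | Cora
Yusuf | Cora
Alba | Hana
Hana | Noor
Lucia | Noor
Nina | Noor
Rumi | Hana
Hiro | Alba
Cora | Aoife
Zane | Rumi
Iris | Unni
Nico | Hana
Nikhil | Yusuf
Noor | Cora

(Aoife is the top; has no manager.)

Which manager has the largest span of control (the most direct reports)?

Cora

Direct-report counts: Aoife has 3; Cora has 4; Yusuf has 1; Wren has 1; Noor has 3; Nina has 1; Unni has 1; Lucia has 1; Hana has 3; Alba has 2; Rumi has 1. The largest is 4, held by Cora.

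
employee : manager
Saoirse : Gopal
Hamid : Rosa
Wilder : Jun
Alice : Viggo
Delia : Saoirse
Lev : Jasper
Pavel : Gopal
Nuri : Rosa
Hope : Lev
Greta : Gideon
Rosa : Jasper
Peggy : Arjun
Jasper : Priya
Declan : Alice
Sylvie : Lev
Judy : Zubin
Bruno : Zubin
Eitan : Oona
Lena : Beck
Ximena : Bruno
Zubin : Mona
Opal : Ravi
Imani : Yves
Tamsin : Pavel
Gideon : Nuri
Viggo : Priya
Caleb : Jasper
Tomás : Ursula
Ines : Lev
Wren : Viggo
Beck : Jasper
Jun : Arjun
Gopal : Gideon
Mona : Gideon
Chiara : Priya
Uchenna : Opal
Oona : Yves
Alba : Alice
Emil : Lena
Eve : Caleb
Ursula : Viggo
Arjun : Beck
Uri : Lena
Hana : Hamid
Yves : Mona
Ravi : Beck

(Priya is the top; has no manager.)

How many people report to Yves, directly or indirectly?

Yves directly manages Oona, Imani. Under Oona: Eitan (1). Imani has no reports. So Yves's organization is 2 direct reports plus everyone under them: 2 + 1 = 3.

3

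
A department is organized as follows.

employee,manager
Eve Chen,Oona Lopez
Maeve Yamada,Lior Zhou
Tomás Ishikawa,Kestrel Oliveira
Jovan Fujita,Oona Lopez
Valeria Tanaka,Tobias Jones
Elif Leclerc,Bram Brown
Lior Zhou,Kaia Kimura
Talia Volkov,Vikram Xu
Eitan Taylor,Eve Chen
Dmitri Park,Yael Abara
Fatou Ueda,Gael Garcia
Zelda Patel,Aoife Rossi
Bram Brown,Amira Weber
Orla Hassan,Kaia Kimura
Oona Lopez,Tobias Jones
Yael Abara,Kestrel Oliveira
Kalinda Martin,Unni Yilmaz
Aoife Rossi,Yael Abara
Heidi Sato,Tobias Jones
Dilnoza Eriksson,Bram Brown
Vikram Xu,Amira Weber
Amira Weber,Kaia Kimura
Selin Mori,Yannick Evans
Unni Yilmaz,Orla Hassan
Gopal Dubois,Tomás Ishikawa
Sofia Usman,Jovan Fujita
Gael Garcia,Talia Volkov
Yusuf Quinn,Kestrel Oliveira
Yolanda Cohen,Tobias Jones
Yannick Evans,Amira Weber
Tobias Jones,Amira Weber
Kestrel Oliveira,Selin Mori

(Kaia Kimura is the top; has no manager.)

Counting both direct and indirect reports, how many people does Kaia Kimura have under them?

32

Kaia Kimura directly manages Amira Weber, Lior Zhou, Orla Hassan. Under Amira Weber: Tobias Jones, Heidi Sato, Yolanda Cohen, Valeria Tanaka, Oona Lopez, Eve Chen, Eitan Taylor, Jovan Fujita, Sofia Usman, Bram Brown, Elif Leclerc, Dilnoza Eriksson, Vikram Xu, Talia Volkov, Gael Garcia, Fatou Ueda, Yannick Evans, Selin Mori, Kestrel Oliveira, Yusuf Quinn, Tomás Ishikawa, Gopal Dubois, Yael Abara, Aoife Rossi, Zelda Patel, Dmitri Park (26). Under Lior Zhou: Maeve Yamada (1). Under Orla Hassan: Unni Yilmaz, Kalinda Martin (2). So Kaia Kimura's organization is 3 direct reports plus everyone under them: 27 + 2 + 3 = 32.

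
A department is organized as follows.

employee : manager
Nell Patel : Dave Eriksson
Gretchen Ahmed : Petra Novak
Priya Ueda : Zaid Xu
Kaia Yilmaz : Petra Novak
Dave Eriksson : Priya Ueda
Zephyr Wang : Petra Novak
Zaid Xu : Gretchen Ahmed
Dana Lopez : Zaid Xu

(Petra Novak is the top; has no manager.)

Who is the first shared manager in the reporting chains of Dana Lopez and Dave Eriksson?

Zaid Xu

Dana Lopez's chain of managers is Zaid Xu, Gretchen Ahmed, Petra Novak. Dave Eriksson's chain of managers is Priya Ueda, Zaid Xu, Gretchen Ahmed, Petra Novak. The first manager that appears in both chains is Zaid Xu.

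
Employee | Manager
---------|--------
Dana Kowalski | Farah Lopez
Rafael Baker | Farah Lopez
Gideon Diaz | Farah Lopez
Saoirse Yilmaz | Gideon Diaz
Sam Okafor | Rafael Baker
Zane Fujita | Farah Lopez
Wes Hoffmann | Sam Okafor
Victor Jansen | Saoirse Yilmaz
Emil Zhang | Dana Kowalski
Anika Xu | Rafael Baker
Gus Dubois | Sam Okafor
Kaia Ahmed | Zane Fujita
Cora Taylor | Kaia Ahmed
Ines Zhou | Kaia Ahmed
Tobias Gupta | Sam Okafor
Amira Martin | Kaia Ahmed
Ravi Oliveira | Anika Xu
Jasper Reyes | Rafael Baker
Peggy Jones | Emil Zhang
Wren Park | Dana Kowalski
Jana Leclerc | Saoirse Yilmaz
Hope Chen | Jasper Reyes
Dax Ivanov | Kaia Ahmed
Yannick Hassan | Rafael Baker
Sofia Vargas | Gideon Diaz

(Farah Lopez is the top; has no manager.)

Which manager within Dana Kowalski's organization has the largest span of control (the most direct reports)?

Dana Kowalski

Direct-report counts within Dana Kowalski's organization: Dana Kowalski has 2; Emil Zhang has 1. The largest is 2, held by Dana Kowalski.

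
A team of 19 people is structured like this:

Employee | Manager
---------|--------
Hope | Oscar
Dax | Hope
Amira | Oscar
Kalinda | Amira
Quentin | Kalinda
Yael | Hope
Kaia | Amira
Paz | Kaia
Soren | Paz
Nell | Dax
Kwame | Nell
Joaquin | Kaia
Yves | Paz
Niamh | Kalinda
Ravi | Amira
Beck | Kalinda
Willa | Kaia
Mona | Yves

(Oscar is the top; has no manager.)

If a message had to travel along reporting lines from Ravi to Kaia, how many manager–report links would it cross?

Ravi is 1 level below Amira, and Kaia is 1 level below Amira (their lowest common manager). The shortest path runs up from Ravi to Amira and back down to Kaia: 1 + 1 = 2 links.

2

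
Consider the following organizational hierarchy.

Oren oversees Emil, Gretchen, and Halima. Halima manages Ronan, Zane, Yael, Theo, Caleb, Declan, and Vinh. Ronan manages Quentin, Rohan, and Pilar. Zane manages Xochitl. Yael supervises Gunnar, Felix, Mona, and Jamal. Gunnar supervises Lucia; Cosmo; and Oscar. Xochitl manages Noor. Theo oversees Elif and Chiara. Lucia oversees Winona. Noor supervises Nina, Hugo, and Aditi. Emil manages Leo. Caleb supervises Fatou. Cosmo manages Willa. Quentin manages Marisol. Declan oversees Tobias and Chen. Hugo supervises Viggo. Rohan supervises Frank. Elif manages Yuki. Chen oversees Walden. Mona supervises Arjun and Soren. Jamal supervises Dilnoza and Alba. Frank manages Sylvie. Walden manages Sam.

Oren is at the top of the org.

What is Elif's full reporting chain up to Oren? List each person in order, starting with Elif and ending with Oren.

Elif -> Theo -> Halima -> Oren

Elif reports to Theo. Theo reports to Halima. Halima reports to Oren. Oren is at the top.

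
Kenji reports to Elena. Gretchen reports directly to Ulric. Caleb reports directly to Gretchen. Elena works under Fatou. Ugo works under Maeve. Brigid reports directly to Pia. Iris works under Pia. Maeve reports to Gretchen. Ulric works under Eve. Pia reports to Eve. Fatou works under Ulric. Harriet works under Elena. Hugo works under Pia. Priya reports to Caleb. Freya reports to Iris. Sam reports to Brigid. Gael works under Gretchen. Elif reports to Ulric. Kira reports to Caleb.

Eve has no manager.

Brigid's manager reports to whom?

Brigid reports to Pia, and Pia reports to Eve. So Brigid's skip-level manager is Eve.

Eve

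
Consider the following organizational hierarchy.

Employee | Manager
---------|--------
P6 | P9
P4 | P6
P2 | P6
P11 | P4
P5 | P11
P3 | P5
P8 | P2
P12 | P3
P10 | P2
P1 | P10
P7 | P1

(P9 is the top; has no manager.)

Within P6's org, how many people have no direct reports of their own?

The people in P6's organization with no one reporting to them are P7, P8, P12. That is 3.

3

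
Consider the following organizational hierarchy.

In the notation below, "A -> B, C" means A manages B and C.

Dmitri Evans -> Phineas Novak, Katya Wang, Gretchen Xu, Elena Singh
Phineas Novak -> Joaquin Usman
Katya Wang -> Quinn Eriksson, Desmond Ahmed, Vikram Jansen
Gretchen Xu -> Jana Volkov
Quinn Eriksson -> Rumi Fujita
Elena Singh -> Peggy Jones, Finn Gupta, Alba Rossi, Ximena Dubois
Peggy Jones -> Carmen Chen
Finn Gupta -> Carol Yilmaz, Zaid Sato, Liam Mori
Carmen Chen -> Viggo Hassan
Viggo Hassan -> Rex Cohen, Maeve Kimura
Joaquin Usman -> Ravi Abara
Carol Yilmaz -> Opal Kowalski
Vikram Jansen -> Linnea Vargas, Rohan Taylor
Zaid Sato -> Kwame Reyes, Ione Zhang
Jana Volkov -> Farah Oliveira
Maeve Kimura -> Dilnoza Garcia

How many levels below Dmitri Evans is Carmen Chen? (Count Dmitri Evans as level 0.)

3

Chain from Carmen Chen up to Dmitri Evans: Carmen Chen → Peggy Jones → Elena Singh → Dmitri Evans. That is 3 steps up, so Carmen Chen is 3 levels below Dmitri Evans.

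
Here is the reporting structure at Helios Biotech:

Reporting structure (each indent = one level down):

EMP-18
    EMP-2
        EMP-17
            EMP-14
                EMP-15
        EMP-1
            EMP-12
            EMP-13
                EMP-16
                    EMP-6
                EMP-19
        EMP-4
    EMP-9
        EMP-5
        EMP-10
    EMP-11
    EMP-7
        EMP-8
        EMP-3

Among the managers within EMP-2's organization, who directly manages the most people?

Direct-report counts within EMP-2's organization: EMP-2 has 3; EMP-1 has 2; EMP-13 has 2; EMP-16 has 1; EMP-17 has 1; EMP-14 has 1. The largest is 3, held by EMP-2.

EMP-2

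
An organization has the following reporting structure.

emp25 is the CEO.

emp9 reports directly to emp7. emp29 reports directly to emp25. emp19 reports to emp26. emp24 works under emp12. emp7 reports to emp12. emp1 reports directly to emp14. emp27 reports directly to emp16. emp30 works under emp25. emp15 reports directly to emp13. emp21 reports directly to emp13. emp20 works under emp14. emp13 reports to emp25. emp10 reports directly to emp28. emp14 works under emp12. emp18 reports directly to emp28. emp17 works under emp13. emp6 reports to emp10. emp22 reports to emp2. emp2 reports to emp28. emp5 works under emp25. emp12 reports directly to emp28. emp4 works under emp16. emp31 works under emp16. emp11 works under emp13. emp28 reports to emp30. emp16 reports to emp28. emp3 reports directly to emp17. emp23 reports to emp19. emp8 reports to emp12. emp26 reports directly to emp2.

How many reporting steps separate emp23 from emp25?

6

Chain from emp23 up to emp25: emp23 → emp19 → emp26 → emp2 → emp28 → emp30 → emp25. That is 6 steps up, so emp23 is 6 levels below emp25.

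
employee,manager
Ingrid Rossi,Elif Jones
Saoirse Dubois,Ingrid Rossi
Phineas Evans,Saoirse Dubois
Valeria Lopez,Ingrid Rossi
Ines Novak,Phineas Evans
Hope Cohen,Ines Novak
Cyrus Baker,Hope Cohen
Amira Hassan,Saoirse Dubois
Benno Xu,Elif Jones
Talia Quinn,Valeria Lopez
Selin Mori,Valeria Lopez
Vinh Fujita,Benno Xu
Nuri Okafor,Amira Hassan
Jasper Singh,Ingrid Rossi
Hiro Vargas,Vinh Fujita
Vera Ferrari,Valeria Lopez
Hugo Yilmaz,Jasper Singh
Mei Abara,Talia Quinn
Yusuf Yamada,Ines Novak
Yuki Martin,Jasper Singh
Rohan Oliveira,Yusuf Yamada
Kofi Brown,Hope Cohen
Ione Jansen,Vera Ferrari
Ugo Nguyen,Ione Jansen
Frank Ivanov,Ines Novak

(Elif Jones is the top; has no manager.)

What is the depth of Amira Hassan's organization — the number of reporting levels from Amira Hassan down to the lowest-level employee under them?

The longest chain under Amira Hassan runs Amira Hassan → Nuri Okafor, which is 1 level below Amira Hassan.

1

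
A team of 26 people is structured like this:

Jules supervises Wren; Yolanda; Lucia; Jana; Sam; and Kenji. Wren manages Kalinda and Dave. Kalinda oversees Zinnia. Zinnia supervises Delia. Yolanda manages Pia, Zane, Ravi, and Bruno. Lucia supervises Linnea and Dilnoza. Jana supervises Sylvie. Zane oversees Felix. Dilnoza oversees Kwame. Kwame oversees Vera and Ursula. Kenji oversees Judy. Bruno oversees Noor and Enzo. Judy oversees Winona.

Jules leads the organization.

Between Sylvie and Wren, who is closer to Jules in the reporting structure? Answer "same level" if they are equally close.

Sylvie is 2 levels below Jules; Wren is 1. Wren is higher.

Wren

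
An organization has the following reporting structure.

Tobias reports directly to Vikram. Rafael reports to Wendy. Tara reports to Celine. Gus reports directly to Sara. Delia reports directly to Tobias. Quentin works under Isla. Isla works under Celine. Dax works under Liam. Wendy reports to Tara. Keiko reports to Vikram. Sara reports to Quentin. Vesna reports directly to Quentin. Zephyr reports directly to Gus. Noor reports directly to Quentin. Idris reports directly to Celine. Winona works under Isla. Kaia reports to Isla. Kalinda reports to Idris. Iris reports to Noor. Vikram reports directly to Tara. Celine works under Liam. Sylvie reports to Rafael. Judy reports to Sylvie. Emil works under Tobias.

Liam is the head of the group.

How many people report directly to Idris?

Idris directly manages Kalinda. That is 1 direct report.

1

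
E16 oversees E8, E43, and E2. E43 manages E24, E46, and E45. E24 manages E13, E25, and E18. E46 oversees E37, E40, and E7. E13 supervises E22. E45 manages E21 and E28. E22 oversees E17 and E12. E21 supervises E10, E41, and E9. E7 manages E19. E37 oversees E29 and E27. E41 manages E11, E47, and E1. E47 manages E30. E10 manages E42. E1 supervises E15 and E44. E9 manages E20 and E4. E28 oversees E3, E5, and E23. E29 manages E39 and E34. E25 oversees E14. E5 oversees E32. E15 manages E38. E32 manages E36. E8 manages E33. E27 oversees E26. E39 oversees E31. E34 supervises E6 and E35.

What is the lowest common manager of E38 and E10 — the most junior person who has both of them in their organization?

E38's chain of managers is E15, E1, E41, E21, E45, E43, E16. E10's chain of managers is E21, E45, E43, E16. The first manager that appears in both chains is E21.

E21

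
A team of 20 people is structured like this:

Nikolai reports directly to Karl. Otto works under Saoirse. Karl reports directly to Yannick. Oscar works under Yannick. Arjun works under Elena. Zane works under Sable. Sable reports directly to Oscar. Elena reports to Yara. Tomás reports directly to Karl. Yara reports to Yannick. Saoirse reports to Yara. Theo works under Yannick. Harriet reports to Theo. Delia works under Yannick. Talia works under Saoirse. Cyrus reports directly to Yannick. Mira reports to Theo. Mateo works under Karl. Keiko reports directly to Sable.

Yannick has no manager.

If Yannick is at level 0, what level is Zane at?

3

Chain from Zane up to Yannick: Zane → Sable → Oscar → Yannick. That is 3 steps up, so Zane is 3 levels below Yannick.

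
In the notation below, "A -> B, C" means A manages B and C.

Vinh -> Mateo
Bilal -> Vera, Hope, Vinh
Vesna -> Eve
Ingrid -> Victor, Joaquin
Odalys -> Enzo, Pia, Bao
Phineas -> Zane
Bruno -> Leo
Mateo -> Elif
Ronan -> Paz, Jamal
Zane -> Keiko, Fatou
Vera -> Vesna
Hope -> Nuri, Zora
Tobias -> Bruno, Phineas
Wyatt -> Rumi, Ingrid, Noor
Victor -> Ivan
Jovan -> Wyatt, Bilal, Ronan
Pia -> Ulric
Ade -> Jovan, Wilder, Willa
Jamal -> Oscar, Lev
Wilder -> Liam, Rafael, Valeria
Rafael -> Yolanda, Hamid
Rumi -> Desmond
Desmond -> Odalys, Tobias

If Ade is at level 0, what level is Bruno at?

Chain from Bruno up to Ade: Bruno → Tobias → Desmond → Rumi → Wyatt → Jovan → Ade. That is 6 steps up, so Bruno is 6 levels below Ade.

6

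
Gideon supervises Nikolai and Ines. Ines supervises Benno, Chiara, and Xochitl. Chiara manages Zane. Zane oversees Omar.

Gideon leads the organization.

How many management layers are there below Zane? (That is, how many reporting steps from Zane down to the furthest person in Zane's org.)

1

The longest chain under Zane runs Zane → Omar, which is 1 level below Zane.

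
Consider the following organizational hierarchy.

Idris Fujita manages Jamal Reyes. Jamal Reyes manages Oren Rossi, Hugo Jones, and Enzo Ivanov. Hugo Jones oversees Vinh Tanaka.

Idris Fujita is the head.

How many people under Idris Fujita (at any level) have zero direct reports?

3

The people in Idris Fujita's organization with no one reporting to them are Enzo Ivanov, Vinh Tanaka, Oren Rossi. That is 3.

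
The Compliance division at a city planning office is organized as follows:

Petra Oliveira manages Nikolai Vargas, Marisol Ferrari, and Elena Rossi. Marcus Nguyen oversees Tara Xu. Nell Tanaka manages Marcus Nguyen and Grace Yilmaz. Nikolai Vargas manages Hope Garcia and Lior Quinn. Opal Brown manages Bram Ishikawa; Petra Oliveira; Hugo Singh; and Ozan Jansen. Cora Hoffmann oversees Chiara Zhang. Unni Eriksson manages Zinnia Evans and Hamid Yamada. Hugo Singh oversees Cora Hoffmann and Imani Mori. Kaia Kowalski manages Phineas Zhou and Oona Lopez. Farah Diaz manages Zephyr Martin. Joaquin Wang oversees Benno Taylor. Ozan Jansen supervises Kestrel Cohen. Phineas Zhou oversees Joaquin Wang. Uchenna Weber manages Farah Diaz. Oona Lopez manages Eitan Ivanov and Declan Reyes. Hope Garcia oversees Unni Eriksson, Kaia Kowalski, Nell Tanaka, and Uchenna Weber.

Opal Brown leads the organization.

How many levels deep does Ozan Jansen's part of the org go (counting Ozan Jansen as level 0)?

The longest chain under Ozan Jansen runs Ozan Jansen → Kestrel Cohen, which is 1 level below Ozan Jansen.

1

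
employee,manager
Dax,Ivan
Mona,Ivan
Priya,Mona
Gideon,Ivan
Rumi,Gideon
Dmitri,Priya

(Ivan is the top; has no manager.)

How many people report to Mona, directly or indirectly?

2

Mona directly manages Priya. Under Priya: Dmitri (1). That's 2 in total.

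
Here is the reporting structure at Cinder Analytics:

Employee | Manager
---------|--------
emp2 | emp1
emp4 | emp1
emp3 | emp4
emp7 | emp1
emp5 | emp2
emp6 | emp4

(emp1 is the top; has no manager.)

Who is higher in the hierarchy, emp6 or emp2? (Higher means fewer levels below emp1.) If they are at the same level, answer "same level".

emp6 is 2 levels below emp1; emp2 is 1. emp2 is higher.

emp2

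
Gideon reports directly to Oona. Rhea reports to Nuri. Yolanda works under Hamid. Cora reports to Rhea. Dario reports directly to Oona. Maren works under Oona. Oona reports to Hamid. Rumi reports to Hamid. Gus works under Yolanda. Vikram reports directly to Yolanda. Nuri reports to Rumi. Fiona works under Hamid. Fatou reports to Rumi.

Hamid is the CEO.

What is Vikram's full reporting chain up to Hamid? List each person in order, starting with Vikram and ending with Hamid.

Vikram -> Yolanda -> Hamid

Vikram reports to Yolanda. Yolanda reports to Hamid. Hamid is at the top.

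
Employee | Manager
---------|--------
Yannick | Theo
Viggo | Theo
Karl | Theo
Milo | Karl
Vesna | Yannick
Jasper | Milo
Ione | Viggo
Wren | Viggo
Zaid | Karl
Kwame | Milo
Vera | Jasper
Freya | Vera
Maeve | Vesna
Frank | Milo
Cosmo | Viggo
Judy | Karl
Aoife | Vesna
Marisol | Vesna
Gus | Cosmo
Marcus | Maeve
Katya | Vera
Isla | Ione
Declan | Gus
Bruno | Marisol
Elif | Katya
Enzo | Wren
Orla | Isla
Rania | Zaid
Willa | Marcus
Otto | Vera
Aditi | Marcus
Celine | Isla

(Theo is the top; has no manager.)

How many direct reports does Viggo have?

3

Viggo directly manages Ione, Wren, Cosmo. That is 3 direct reports.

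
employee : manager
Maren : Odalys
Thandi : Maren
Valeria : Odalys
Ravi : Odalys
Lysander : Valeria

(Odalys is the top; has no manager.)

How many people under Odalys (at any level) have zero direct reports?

3

The people in Odalys's organization with no one reporting to them are Ravi, Lysander, Thandi. That is 3.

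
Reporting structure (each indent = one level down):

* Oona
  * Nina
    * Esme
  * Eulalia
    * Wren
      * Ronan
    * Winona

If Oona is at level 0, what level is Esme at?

2

Chain from Esme up to Oona: Esme → Nina → Oona. That is 2 steps up, so Esme is 2 levels below Oona.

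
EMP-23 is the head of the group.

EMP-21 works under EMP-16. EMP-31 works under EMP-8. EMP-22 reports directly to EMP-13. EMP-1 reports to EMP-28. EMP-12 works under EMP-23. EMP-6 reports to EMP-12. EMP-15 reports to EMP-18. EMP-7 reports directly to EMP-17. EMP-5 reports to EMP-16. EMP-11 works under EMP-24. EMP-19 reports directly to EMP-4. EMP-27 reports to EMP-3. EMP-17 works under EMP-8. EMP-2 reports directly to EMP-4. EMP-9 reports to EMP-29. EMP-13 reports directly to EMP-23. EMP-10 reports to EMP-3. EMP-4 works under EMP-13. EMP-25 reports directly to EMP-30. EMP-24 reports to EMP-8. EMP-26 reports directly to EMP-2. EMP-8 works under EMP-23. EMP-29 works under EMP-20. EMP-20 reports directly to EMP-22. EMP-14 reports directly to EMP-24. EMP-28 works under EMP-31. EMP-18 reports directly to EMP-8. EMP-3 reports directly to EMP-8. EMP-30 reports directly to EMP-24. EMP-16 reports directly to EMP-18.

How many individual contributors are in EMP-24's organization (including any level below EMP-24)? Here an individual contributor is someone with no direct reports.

3

The people in EMP-24's organization with no one reporting to them are EMP-14, EMP-25, EMP-11. That is 3.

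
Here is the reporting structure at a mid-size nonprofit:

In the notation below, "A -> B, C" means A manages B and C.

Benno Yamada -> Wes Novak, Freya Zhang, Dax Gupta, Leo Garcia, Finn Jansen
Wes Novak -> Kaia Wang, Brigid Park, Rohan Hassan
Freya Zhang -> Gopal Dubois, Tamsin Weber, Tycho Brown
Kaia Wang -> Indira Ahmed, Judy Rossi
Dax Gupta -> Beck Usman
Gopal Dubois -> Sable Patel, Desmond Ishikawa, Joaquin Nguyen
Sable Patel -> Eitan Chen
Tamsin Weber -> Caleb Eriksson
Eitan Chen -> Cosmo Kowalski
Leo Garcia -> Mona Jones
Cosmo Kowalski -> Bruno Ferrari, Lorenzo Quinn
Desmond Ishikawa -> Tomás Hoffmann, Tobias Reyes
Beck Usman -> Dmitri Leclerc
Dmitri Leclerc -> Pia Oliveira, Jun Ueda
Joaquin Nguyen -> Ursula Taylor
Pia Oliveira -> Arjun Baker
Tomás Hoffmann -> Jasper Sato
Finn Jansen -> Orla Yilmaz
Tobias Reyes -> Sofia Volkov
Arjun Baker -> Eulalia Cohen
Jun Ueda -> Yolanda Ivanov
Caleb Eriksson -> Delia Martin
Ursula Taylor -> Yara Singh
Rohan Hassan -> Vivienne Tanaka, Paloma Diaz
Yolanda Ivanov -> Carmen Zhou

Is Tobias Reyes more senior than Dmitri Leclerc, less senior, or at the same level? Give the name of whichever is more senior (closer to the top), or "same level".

Dmitri Leclerc

Tobias Reyes is 4 levels below Benno Yamada; Dmitri Leclerc is 3. Dmitri Leclerc is higher.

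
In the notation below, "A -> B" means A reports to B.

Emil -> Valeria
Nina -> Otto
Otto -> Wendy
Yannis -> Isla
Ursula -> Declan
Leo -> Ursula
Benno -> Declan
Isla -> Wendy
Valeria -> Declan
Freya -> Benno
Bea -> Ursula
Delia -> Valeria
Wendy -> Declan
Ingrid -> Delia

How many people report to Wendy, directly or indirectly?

Wendy directly manages Otto, Isla. Under Otto: Nina (1). Under Isla: Yannis (1). So Wendy's organization is 2 direct reports plus everyone under them: 2 + 2 = 4.

4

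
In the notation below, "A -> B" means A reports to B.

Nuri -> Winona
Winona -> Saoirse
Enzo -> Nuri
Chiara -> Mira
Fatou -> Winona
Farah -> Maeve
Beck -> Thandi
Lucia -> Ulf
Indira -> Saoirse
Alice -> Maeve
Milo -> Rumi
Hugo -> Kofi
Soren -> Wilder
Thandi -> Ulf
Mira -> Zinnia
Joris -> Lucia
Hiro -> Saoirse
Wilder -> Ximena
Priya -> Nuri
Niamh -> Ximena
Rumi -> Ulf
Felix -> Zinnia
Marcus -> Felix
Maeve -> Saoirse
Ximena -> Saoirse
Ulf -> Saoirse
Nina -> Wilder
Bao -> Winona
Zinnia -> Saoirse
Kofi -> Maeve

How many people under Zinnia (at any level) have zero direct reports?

2

The people in Zinnia's organization with no one reporting to them are Chiara, Marcus. That is 2.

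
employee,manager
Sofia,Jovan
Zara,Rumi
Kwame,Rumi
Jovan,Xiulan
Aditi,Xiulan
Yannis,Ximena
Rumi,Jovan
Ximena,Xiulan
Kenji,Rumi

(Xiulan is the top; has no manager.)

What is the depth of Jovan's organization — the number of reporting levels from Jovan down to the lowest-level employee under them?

The longest chain under Jovan runs Jovan → Rumi → Zara, which is 2 levels below Jovan.

2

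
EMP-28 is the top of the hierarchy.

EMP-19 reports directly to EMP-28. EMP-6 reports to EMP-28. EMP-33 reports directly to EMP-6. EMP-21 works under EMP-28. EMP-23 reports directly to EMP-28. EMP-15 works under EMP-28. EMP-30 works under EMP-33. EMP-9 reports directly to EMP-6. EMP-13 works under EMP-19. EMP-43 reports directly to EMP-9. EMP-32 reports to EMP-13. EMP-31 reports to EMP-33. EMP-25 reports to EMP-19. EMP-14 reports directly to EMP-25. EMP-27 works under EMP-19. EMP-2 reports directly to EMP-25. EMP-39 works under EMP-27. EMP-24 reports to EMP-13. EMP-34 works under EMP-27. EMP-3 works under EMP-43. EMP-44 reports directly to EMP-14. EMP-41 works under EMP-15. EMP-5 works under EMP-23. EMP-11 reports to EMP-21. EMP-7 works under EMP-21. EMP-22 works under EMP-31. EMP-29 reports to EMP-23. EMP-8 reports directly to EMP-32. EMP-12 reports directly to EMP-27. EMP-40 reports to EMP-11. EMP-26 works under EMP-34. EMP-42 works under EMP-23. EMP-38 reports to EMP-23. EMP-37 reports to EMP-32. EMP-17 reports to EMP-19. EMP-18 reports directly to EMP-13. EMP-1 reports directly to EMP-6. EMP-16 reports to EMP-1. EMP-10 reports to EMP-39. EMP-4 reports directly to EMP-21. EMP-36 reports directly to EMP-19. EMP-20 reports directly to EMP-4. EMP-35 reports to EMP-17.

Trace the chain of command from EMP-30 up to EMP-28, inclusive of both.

EMP-30 reports to EMP-33. EMP-33 reports to EMP-6. EMP-6 reports to EMP-28. EMP-28 is at the top.

EMP-30 -> EMP-33 -> EMP-6 -> EMP-28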